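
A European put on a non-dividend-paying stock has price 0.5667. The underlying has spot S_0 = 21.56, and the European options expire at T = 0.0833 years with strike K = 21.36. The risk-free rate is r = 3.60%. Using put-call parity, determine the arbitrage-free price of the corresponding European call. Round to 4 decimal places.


Answer: Call price = 0.8307

Derivation:
Put-call parity: C - P = S_0 * exp(-qT) - K * exp(-rT).
S_0 * exp(-qT) = 21.5600 * 1.00000000 = 21.56000000
K * exp(-rT) = 21.3600 * 0.99700569 = 21.29604158
C = P + S*exp(-qT) - K*exp(-rT)
C = 0.5667 + 21.56000000 - 21.29604158 = 0.8307


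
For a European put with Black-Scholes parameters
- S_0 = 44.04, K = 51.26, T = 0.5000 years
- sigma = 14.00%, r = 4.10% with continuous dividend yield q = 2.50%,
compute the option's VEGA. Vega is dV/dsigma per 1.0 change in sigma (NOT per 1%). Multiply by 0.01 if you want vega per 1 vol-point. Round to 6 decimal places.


d1 = -1.4032272350; d2 = -1.5022221844
phi(d1) = 0.1490517274; exp(-qT) = 0.9875778005; exp(-rT) = 0.9797086965
Vega = S * exp(-qT) * phi(d1) * sqrt(T) = 44.0400 * 0.9875778005 * 0.1490517274 * 0.7071067812 = 4.583958

Answer: Vega = 4.583958


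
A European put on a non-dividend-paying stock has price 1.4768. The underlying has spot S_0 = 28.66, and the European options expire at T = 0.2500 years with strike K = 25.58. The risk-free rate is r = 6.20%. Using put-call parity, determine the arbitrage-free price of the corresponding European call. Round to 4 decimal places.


Put-call parity: C - P = S_0 * exp(-qT) - K * exp(-rT).
S_0 * exp(-qT) = 28.6600 * 1.00000000 = 28.66000000
K * exp(-rT) = 25.5800 * 0.98461951 = 25.18656698
C = P + S*exp(-qT) - K*exp(-rT)
C = 1.4768 + 28.66000000 - 25.18656698 = 4.9502

Answer: Call price = 4.9502


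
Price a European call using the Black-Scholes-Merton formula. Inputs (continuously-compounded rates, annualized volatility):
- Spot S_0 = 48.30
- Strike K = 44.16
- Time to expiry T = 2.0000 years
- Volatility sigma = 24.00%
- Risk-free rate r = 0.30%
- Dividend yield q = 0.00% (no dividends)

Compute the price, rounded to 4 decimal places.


Answer: Price = 8.6565

Derivation:
d1 = (ln(S/K) + (r - q + 0.5*sigma^2) * T) / (sigma * sqrt(T)) = 0.45140565
d2 = d1 - sigma * sqrt(T) = 0.11199440
exp(-rT) = 0.99401796; exp(-qT) = 1.00000000
C = S_0 * exp(-qT) * N(d1) - K * exp(-rT) * N(d2)
N(d1) = 0.67415139; N(d2) = 0.54458608
C = 48.3000 * 1.00000000 * 0.67415139 - 44.1600 * 0.99401796 * 0.54458608 = 8.6565


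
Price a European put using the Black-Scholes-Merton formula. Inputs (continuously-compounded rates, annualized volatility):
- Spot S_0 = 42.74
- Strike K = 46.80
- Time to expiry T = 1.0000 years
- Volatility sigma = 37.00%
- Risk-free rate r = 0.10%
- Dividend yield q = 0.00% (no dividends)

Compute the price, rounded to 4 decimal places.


Answer: Price = 8.7640

Derivation:
d1 = (ln(S/K) + (r - q + 0.5*sigma^2) * T) / (sigma * sqrt(T)) = -0.05756204
d2 = d1 - sigma * sqrt(T) = -0.42756204
exp(-rT) = 0.99900050; exp(-qT) = 1.00000000
P = K * exp(-rT) * N(-d2) - S_0 * exp(-qT) * N(-d1)
N(-d1) = 0.52295125; N(-d2) = 0.66551499
P = 46.8000 * 0.99900050 * 0.66551499 - 42.7400 * 1.00000000 * 0.52295125 = 8.7640


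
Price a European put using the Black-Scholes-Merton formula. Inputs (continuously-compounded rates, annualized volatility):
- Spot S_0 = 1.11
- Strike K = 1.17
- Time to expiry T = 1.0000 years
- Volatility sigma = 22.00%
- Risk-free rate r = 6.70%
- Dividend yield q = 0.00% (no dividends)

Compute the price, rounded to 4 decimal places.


d1 = (ln(S/K) + (r - q + 0.5*sigma^2) * T) / (sigma * sqrt(T)) = 0.17525576
d2 = d1 - sigma * sqrt(T) = -0.04474424
exp(-rT) = 0.93519520; exp(-qT) = 1.00000000
P = K * exp(-rT) * N(-d2) - S_0 * exp(-qT) * N(-d1)
N(-d1) = 0.43043934; N(-d2) = 0.51784442
P = 1.1700 * 0.93519520 * 0.51784442 - 1.1100 * 1.00000000 * 0.43043934 = 0.0888

Answer: Price = 0.0888


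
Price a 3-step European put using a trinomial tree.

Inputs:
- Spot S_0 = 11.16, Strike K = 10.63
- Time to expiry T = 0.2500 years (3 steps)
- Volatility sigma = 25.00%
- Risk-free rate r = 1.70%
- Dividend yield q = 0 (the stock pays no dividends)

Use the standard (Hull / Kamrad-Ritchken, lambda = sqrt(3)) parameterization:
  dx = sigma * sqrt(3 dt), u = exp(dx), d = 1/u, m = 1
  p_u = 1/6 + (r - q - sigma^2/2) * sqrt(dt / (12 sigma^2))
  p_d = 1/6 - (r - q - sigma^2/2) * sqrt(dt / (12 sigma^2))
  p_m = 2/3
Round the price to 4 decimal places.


dt = T/N = 0.083333; dx = sigma*sqrt(3*dt) = 0.125000
u = exp(dx) = 1.133148; d = 1/u = 0.882497
p_u = 0.161917, p_m = 0.666667, p_d = 0.171417
Discount per step: exp(-r*dt) = 0.998584
Stock lattice S(k, j) with j the centered position index:
  k=0: S(0,+0) = 11.1600
  k=1: S(1,-1) = 9.8487; S(1,+0) = 11.1600; S(1,+1) = 12.6459
  k=2: S(2,-2) = 8.6914; S(2,-1) = 9.8487; S(2,+0) = 11.1600; S(2,+1) = 12.6459; S(2,+2) = 14.3297
  k=3: S(3,-3) = 7.6701; S(3,-2) = 8.6914; S(3,-1) = 9.8487; S(3,+0) = 11.1600; S(3,+1) = 12.6459; S(3,+2) = 14.3297; S(3,+3) = 16.2377
Terminal payoffs V(N, j) = max(K - S_T, 0):
  V(3,-3) = 2.959852; V(3,-2) = 1.938583; V(3,-1) = 0.781335; V(3,+0) = 0.000000; V(3,+1) = 0.000000; V(3,+2) = 0.000000; V(3,+3) = 0.000000
Backward induction: V(k, j) = exp(-r*dt) * [p_u * V(k+1, j+1) + p_m * V(k+1, j) + p_d * V(k+1, j-1)]
  V(2,-2) = exp(-r*dt) * [p_u*0.781335 + p_m*1.938583 + p_d*2.959852] = 1.923541
  V(2,-1) = exp(-r*dt) * [p_u*0.000000 + p_m*0.781335 + p_d*1.938583] = 0.851987
  V(2,+0) = exp(-r*dt) * [p_u*0.000000 + p_m*0.000000 + p_d*0.781335] = 0.133744
  V(2,+1) = exp(-r*dt) * [p_u*0.000000 + p_m*0.000000 + p_d*0.000000] = 0.000000
  V(2,+2) = exp(-r*dt) * [p_u*0.000000 + p_m*0.000000 + p_d*0.000000] = 0.000000
  V(1,-1) = exp(-r*dt) * [p_u*0.133744 + p_m*0.851987 + p_d*1.923541] = 0.918072
  V(1,+0) = exp(-r*dt) * [p_u*0.000000 + p_m*0.133744 + p_d*0.851987] = 0.234875
  V(1,+1) = exp(-r*dt) * [p_u*0.000000 + p_m*0.000000 + p_d*0.133744] = 0.022894
  V(0,+0) = exp(-r*dt) * [p_u*0.022894 + p_m*0.234875 + p_d*0.918072] = 0.317213

Answer: Price = V(0,0) = 0.3172


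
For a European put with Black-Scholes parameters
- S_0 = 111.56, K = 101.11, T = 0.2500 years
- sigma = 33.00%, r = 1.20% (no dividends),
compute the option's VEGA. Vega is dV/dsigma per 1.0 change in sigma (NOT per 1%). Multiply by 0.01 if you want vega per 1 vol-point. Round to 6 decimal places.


Answer: Vega = 17.456934

Derivation:
d1 = 0.6967638161; d2 = 0.5317638161
phi(d1) = 0.3129604542; exp(-qT) = 1.0000000000; exp(-rT) = 0.9970044955
Vega = S * exp(-qT) * phi(d1) * sqrt(T) = 111.5600 * 1.0000000000 * 0.3129604542 * 0.5000000000 = 17.456934


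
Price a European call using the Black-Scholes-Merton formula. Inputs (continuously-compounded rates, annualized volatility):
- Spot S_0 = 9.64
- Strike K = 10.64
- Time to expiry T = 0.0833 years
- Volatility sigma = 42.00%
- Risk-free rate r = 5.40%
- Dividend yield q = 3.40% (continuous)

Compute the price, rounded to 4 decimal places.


d1 = (ln(S/K) + (r - q + 0.5*sigma^2) * T) / (sigma * sqrt(T)) = -0.73986825
d2 = d1 - sigma * sqrt(T) = -0.86108755
exp(-rT) = 0.99551190; exp(-qT) = 0.99717181
C = S_0 * exp(-qT) * N(d1) - K * exp(-rT) * N(d2)
N(d1) = 0.22968997; N(d2) = 0.19459491
C = 9.6400 * 0.99717181 * 0.22968997 - 10.6400 * 0.99551190 * 0.19459491 = 0.1468

Answer: Price = 0.1468


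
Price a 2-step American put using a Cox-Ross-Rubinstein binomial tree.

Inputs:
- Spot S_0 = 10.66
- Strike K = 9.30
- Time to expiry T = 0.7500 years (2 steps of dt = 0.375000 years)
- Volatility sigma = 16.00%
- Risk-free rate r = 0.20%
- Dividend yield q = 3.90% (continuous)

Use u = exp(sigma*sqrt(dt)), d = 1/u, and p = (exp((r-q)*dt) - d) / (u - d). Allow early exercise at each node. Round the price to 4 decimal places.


Answer: Price = V(0,0) = 0.1896

Derivation:
dt = T/N = 0.375000
u = exp(sigma*sqrt(dt)) = 1.102940; d = 1/u = 0.906667
p = (exp((r-q)*dt) - d) / (u - d) = 0.405320
Discount per step: exp(-r*dt) = 0.999250
Stock lattice S(k, i) with i counting down-moves:
  k=0: S(0,0) = 10.6600
  k=1: S(1,0) = 11.7573; S(1,1) = 9.6651
  k=2: S(2,0) = 12.9676; S(2,1) = 10.6600; S(2,2) = 8.7630
Terminal payoffs V(N, i) = max(K - S_T, 0):
  V(2,0) = 0.000000; V(2,1) = 0.000000; V(2,2) = 0.536992
Backward induction: V(k, i) = exp(-r*dt) * [p * V(k+1, i) + (1-p) * V(k+1, i+1)]; then take max(V_cont, immediate exercise) for American.
  V(1,0) = exp(-r*dt) * [p*0.000000 + (1-p)*0.000000] = 0.000000; exercise = 0.000000; V(1,0) = max -> 0.000000
  V(1,1) = exp(-r*dt) * [p*0.000000 + (1-p)*0.536992] = 0.319099; exercise = 0.000000; V(1,1) = max -> 0.319099
  V(0,0) = exp(-r*dt) * [p*0.000000 + (1-p)*0.319099] = 0.189619; exercise = 0.000000; V(0,0) = max -> 0.189619


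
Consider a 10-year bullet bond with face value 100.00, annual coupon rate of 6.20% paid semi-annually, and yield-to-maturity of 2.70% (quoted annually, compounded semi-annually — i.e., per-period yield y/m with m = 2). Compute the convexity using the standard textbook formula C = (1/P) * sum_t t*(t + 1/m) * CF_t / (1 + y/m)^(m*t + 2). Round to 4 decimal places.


Answer: Convexity = 74.4430

Derivation:
Coupon per period c = face * coupon_rate / m = 3.100000
Periods per year m = 2; per-period yield y/m = 0.013500
Number of cashflows N = 20
Cashflows (t years, CF_t, discount factor 1/(1+y/m)^(m*t), PV):
  t = 0.5000: CF_t = 3.100000, DF = 0.986680, PV = 3.058707
  t = 1.0000: CF_t = 3.100000, DF = 0.973537, PV = 3.017965
  t = 1.5000: CF_t = 3.100000, DF = 0.960569, PV = 2.977765
  t = 2.0000: CF_t = 3.100000, DF = 0.947774, PV = 2.938101
  t = 2.5000: CF_t = 3.100000, DF = 0.935150, PV = 2.898965
  t = 3.0000: CF_t = 3.100000, DF = 0.922694, PV = 2.860350
  t = 3.5000: CF_t = 3.100000, DF = 0.910403, PV = 2.822250
  t = 4.0000: CF_t = 3.100000, DF = 0.898276, PV = 2.784657
  t = 4.5000: CF_t = 3.100000, DF = 0.886311, PV = 2.747565
  t = 5.0000: CF_t = 3.100000, DF = 0.874505, PV = 2.710967
  t = 5.5000: CF_t = 3.100000, DF = 0.862857, PV = 2.674856
  t = 6.0000: CF_t = 3.100000, DF = 0.851363, PV = 2.639226
  t = 6.5000: CF_t = 3.100000, DF = 0.840023, PV = 2.604071
  t = 7.0000: CF_t = 3.100000, DF = 0.828834, PV = 2.569385
  t = 7.5000: CF_t = 3.100000, DF = 0.817794, PV = 2.535160
  t = 8.0000: CF_t = 3.100000, DF = 0.806900, PV = 2.501391
  t = 8.5000: CF_t = 3.100000, DF = 0.796152, PV = 2.468072
  t = 9.0000: CF_t = 3.100000, DF = 0.785547, PV = 2.435197
  t = 9.5000: CF_t = 3.100000, DF = 0.775084, PV = 2.402760
  t = 10.0000: CF_t = 103.100000, DF = 0.764760, PV = 78.846715
Price P = sum_t PV_t = 130.494125
Convexity numerator sum_t t*(t + 1/m) * CF_t / (1+y/m)^(m*t + 2):
  t = 0.5000: term = 1.488883
  t = 1.0000: term = 4.407151
  t = 1.5000: term = 8.696894
  t = 2.0000: term = 14.301750
  t = 2.5000: term = 21.166872
  t = 3.0000: term = 29.238896
  t = 3.5000: term = 38.465905
  t = 4.0000: term = 48.797398
  t = 4.5000: term = 60.184261
  t = 5.0000: term = 72.578728
  t = 5.5000: term = 85.934359
  t = 6.0000: term = 100.206007
  t = 6.5000: term = 115.349787
  t = 7.0000: term = 131.323046
  t = 7.5000: term = 148.084343
  t = 8.0000: term = 165.593411
  t = 8.5000: term = 183.811137
  t = 9.0000: term = 202.699533
  t = 9.5000: term = 222.221710
  t = 10.0000: term = 8059.821019
Convexity = (1/P) * sum = 9714.371090 / 130.494125 = 74.442976


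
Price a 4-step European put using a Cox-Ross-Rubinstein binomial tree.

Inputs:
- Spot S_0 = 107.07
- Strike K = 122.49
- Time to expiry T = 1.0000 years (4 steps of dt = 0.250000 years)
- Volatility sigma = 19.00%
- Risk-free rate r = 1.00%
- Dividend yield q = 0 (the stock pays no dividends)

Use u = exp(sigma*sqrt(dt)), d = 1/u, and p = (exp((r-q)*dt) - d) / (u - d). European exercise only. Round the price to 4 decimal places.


dt = T/N = 0.250000
u = exp(sigma*sqrt(dt)) = 1.099659; d = 1/u = 0.909373
p = (exp((r-q)*dt) - d) / (u - d) = 0.489422
Discount per step: exp(-r*dt) = 0.997503
Stock lattice S(k, i) with i counting down-moves:
  k=0: S(0,0) = 107.0700
  k=1: S(1,0) = 117.7405; S(1,1) = 97.3666
  k=2: S(2,0) = 129.4744; S(2,1) = 107.0700; S(2,2) = 88.5425
  k=3: S(3,0) = 142.3776; S(3,1) = 117.7405; S(3,2) = 97.3666; S(3,3) = 80.5182
  k=4: S(4,0) = 156.5668; S(4,1) = 129.4744; S(4,2) = 107.0700; S(4,3) = 88.5425; S(4,4) = 73.2210
Terminal payoffs V(N, i) = max(K - S_T, 0):
  V(4,0) = 0.000000; V(4,1) = 0.000000; V(4,2) = 15.420000; V(4,3) = 33.947486; V(4,4) = 49.268959
Backward induction: V(k, i) = exp(-r*dt) * [p * V(k+1, i) + (1-p) * V(k+1, i+1)].
  V(3,0) = exp(-r*dt) * [p*0.000000 + (1-p)*0.000000] = 0.000000
  V(3,1) = exp(-r*dt) * [p*0.000000 + (1-p)*15.420000] = 7.853448
  V(3,2) = exp(-r*dt) * [p*15.420000 + (1-p)*33.947486] = 24.817597
  V(3,3) = exp(-r*dt) * [p*33.947486 + (1-p)*49.268959] = 41.665991
  V(2,0) = exp(-r*dt) * [p*0.000000 + (1-p)*7.853448] = 3.999783
  V(2,1) = exp(-r*dt) * [p*7.853448 + (1-p)*24.817597] = 16.473727
  V(2,2) = exp(-r*dt) * [p*24.817597 + (1-p)*41.665991] = 33.336564
  V(1,0) = exp(-r*dt) * [p*3.999783 + (1-p)*16.473727] = 10.342810
  V(1,1) = exp(-r*dt) * [p*16.473727 + (1-p)*33.336564] = 25.020883
  V(0,0) = exp(-r*dt) * [p*10.342810 + (1-p)*25.020883] = 17.792568

Answer: Price = V(0,0) = 17.7926


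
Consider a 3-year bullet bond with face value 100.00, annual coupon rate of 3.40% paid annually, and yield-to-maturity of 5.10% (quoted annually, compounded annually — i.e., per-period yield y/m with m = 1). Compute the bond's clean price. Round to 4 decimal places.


Answer: Price = 95.3791

Derivation:
Coupon per period c = face * coupon_rate / m = 3.400000
Periods per year m = 1; per-period yield y/m = 0.051000
Number of cashflows N = 3
Cashflows (t years, CF_t, discount factor 1/(1+y/m)^(m*t), PV):
  t = 1.0000: CF_t = 3.400000, DF = 0.951475, PV = 3.235014
  t = 2.0000: CF_t = 3.400000, DF = 0.905304, PV = 3.078035
  t = 3.0000: CF_t = 103.400000, DF = 0.861374, PV = 89.066091
Price P = sum_t PV_t = 95.379139


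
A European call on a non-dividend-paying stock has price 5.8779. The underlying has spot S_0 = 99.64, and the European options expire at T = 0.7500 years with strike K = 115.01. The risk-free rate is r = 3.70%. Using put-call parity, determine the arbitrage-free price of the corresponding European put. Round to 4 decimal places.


Answer: Put price = 18.1002

Derivation:
Put-call parity: C - P = S_0 * exp(-qT) - K * exp(-rT).
S_0 * exp(-qT) = 99.6400 * 1.00000000 = 99.64000000
K * exp(-rT) = 115.0100 * 0.97263149 = 111.86234816
P = C - S*exp(-qT) + K*exp(-rT)
P = 5.8779 - 99.64000000 + 111.86234816 = 18.1002


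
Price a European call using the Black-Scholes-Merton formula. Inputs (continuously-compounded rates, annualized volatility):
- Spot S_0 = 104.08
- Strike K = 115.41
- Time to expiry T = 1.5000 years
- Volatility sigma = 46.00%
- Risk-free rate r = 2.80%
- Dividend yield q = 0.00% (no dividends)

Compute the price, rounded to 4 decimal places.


d1 = (ln(S/K) + (r - q + 0.5*sigma^2) * T) / (sigma * sqrt(T)) = 0.17282895
d2 = d1 - sigma * sqrt(T) = -0.39055369
exp(-rT) = 0.95886978; exp(-qT) = 1.00000000
C = S_0 * exp(-qT) * N(d1) - K * exp(-rT) * N(d2)
N(d1) = 0.56860706; N(d2) = 0.34806358
C = 104.0800 * 1.00000000 * 0.56860706 - 115.4100 * 0.95886978 * 0.34806358 = 20.6628

Answer: Price = 20.6628


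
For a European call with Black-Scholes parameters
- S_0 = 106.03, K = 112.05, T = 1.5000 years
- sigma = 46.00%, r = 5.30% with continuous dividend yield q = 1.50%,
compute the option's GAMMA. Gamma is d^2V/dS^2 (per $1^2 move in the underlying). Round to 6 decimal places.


d1 = 0.2848452562; d2 = -0.2785373846
phi(d1) = 0.3830817205; exp(-qT) = 0.9777512372; exp(-rT) = 0.9235780200
Gamma = exp(-qT) * phi(d1) / (S * sigma * sqrt(T)) = 0.9777512372 * 0.3830817205 / (106.0300 * 0.4600 * 1.2247448714) = 0.006270

Answer: Gamma = 0.006270


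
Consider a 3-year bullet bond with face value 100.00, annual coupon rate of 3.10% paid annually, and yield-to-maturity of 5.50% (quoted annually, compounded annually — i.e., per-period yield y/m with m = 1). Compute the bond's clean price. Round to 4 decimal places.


Answer: Price = 93.5250

Derivation:
Coupon per period c = face * coupon_rate / m = 3.100000
Periods per year m = 1; per-period yield y/m = 0.055000
Number of cashflows N = 3
Cashflows (t years, CF_t, discount factor 1/(1+y/m)^(m*t), PV):
  t = 1.0000: CF_t = 3.100000, DF = 0.947867, PV = 2.938389
  t = 2.0000: CF_t = 3.100000, DF = 0.898452, PV = 2.785202
  t = 3.0000: CF_t = 103.100000, DF = 0.851614, PV = 87.801369
Price P = sum_t PV_t = 93.524960


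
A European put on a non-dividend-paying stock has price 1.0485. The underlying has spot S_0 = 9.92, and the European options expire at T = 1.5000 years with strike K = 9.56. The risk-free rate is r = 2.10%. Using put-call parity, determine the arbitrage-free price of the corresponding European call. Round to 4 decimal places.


Answer: Call price = 1.7049

Derivation:
Put-call parity: C - P = S_0 * exp(-qT) - K * exp(-rT).
S_0 * exp(-qT) = 9.9200 * 1.00000000 = 9.92000000
K * exp(-rT) = 9.5600 * 0.96899096 = 9.26355354
C = P + S*exp(-qT) - K*exp(-rT)
C = 1.0485 + 9.92000000 - 9.26355354 = 1.7049


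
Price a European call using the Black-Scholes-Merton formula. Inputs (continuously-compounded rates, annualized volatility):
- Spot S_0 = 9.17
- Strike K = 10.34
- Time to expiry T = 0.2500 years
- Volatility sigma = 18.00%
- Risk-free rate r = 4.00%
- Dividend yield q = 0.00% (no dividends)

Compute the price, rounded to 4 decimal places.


d1 = (ln(S/K) + (r - q + 0.5*sigma^2) * T) / (sigma * sqrt(T)) = -1.17813981
d2 = d1 - sigma * sqrt(T) = -1.26813981
exp(-rT) = 0.99004983; exp(-qT) = 1.00000000
C = S_0 * exp(-qT) * N(d1) - K * exp(-rT) * N(d2)
N(d1) = 0.11937044; N(d2) = 0.10237401
C = 9.1700 * 1.00000000 * 0.11937044 - 10.3400 * 0.99004983 * 0.10237401 = 0.0466

Answer: Price = 0.0466


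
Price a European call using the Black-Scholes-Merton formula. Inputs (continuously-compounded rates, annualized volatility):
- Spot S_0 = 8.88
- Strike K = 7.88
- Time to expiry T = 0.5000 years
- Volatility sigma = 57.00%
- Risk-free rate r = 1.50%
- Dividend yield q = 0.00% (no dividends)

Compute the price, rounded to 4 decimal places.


d1 = (ln(S/K) + (r - q + 0.5*sigma^2) * T) / (sigma * sqrt(T)) = 0.51655677
d2 = d1 - sigma * sqrt(T) = 0.11350590
exp(-rT) = 0.99252805; exp(-qT) = 1.00000000
C = S_0 * exp(-qT) * N(d1) - K * exp(-rT) * N(d2)
N(d1) = 0.69726720; N(d2) = 0.54518526
C = 8.8800 * 1.00000000 * 0.69726720 - 7.8800 * 0.99252805 * 0.54518526 = 1.9278

Answer: Price = 1.9278


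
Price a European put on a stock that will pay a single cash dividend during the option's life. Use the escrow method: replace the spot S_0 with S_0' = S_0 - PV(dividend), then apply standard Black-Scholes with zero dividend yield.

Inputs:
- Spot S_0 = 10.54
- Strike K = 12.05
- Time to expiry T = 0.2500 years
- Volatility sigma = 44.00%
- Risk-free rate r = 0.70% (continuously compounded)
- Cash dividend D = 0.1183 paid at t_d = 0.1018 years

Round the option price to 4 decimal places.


Answer: Price = 1.9874

Derivation:
PV(D) = D * exp(-r * t_d) = 0.1183 * 0.99928765 = 0.11821573
S_0' = S_0 - PV(D) = 10.5400 - 0.11821573 = 10.42178427
d1 = (ln(S_0'/K) + (r + sigma^2/2)*T) / (sigma*sqrt(T)) = -0.54189274
d2 = d1 - sigma*sqrt(T) = -0.76189274
exp(-rT) = 0.99825153
N(-d1) = 0.70605380; N(-d2) = 0.77693799
P = K * exp(-rT) * N(-d2) - S_0' * N(-d1) = 12.0500 * 0.99825153 * 0.77693799 - 10.42178427 * 0.70605380 = 1.9874


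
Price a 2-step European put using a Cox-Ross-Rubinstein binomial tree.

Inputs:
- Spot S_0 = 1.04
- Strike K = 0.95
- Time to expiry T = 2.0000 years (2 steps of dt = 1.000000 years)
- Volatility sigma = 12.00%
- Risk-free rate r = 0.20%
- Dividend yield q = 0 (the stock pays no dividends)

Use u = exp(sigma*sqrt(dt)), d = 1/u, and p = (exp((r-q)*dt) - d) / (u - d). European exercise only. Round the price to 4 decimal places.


dt = T/N = 1.000000
u = exp(sigma*sqrt(dt)) = 1.127497; d = 1/u = 0.886920
p = (exp((r-q)*dt) - d) / (u - d) = 0.478358
Discount per step: exp(-r*dt) = 0.998002
Stock lattice S(k, i) with i counting down-moves:
  k=0: S(0,0) = 1.0400
  k=1: S(1,0) = 1.1726; S(1,1) = 0.9224
  k=2: S(2,0) = 1.3221; S(2,1) = 1.0400; S(2,2) = 0.8181
Terminal payoffs V(N, i) = max(K - S_T, 0):
  V(2,0) = 0.000000; V(2,1) = 0.000000; V(2,2) = 0.131907
Backward induction: V(k, i) = exp(-r*dt) * [p * V(k+1, i) + (1-p) * V(k+1, i+1)].
  V(1,0) = exp(-r*dt) * [p*0.000000 + (1-p)*0.000000] = 0.000000
  V(1,1) = exp(-r*dt) * [p*0.000000 + (1-p)*0.131907] = 0.068671
  V(0,0) = exp(-r*dt) * [p*0.000000 + (1-p)*0.068671] = 0.035750

Answer: Price = V(0,0) = 0.0358


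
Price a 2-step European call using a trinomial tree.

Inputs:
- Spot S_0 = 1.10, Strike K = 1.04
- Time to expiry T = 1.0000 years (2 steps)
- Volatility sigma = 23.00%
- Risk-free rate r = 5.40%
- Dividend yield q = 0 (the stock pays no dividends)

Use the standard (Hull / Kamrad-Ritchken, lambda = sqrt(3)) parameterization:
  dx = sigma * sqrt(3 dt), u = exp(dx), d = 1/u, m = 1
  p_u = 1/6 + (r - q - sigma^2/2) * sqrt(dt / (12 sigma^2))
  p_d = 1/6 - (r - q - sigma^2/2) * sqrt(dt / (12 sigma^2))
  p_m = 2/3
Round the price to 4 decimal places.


Answer: Price = V(0,0) = 0.1601

Derivation:
dt = T/N = 0.500000; dx = sigma*sqrt(3*dt) = 0.281691
u = exp(dx) = 1.325370; d = 1/u = 0.754507
p_u = 0.191117, p_m = 0.666667, p_d = 0.142216
Discount per step: exp(-r*dt) = 0.973361
Stock lattice S(k, j) with j the centered position index:
  k=0: S(0,+0) = 1.1000
  k=1: S(1,-1) = 0.8300; S(1,+0) = 1.1000; S(1,+1) = 1.4579
  k=2: S(2,-2) = 0.6262; S(2,-1) = 0.8300; S(2,+0) = 1.1000; S(2,+1) = 1.4579; S(2,+2) = 1.9323
Terminal payoffs V(N, j) = max(S_T - K, 0):
  V(2,-2) = 0.000000; V(2,-1) = 0.000000; V(2,+0) = 0.060000; V(2,+1) = 0.417906; V(2,+2) = 0.892265
Backward induction: V(k, j) = exp(-r*dt) * [p_u * V(k+1, j+1) + p_m * V(k+1, j) + p_d * V(k+1, j-1)]
  V(1,-1) = exp(-r*dt) * [p_u*0.060000 + p_m*0.000000 + p_d*0.000000] = 0.011162
  V(1,+0) = exp(-r*dt) * [p_u*0.417906 + p_m*0.060000 + p_d*0.000000] = 0.116676
  V(1,+1) = exp(-r*dt) * [p_u*0.892265 + p_m*0.417906 + p_d*0.060000] = 0.445473
  V(0,+0) = exp(-r*dt) * [p_u*0.445473 + p_m*0.116676 + p_d*0.011162] = 0.160127


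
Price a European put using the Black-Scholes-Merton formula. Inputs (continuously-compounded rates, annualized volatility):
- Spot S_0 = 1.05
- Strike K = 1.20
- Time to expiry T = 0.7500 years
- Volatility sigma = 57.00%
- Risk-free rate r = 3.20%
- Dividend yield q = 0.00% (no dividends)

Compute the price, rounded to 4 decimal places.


d1 = (ln(S/K) + (r - q + 0.5*sigma^2) * T) / (sigma * sqrt(T)) = 0.02492959
d2 = d1 - sigma * sqrt(T) = -0.46870489
exp(-rT) = 0.97628571; exp(-qT) = 1.00000000
P = K * exp(-rT) * N(-d2) - S_0 * exp(-qT) * N(-d1)
N(-d1) = 0.49005556; N(-d2) = 0.68035970
P = 1.2000 * 0.97628571 * 0.68035970 - 1.0500 * 1.00000000 * 0.49005556 = 0.2825

Answer: Price = 0.2825


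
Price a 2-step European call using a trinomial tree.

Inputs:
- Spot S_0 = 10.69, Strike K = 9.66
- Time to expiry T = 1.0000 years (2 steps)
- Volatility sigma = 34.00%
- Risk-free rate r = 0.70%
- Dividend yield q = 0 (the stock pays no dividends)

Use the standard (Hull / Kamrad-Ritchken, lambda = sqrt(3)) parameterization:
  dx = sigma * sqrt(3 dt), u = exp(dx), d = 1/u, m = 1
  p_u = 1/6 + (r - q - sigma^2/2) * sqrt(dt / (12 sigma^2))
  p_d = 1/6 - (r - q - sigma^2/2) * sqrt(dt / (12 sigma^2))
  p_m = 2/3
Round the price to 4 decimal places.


Answer: Price = V(0,0) = 1.9655

Derivation:
dt = T/N = 0.500000; dx = sigma*sqrt(3*dt) = 0.416413
u = exp(dx) = 1.516512; d = 1/u = 0.659408
p_u = 0.136168, p_m = 0.666667, p_d = 0.197165
Discount per step: exp(-r*dt) = 0.996506
Stock lattice S(k, j) with j the centered position index:
  k=0: S(0,+0) = 10.6900
  k=1: S(1,-1) = 7.0491; S(1,+0) = 10.6900; S(1,+1) = 16.2115
  k=2: S(2,-2) = 4.6482; S(2,-1) = 7.0491; S(2,+0) = 10.6900; S(2,+1) = 16.2115; S(2,+2) = 24.5850
Terminal payoffs V(N, j) = max(S_T - K, 0):
  V(2,-2) = 0.000000; V(2,-1) = 0.000000; V(2,+0) = 1.030000; V(2,+1) = 6.551518; V(2,+2) = 14.924969
Backward induction: V(k, j) = exp(-r*dt) * [p_u * V(k+1, j+1) + p_m * V(k+1, j) + p_d * V(k+1, j-1)]
  V(1,-1) = exp(-r*dt) * [p_u*1.030000 + p_m*0.000000 + p_d*0.000000] = 0.139763
  V(1,+0) = exp(-r*dt) * [p_u*6.551518 + p_m*1.030000 + p_d*0.000000] = 1.573258
  V(1,+1) = exp(-r*dt) * [p_u*14.924969 + p_m*6.551518 + p_d*1.030000] = 6.579993
  V(0,+0) = exp(-r*dt) * [p_u*6.579993 + p_m*1.573258 + p_d*0.139763] = 1.965489


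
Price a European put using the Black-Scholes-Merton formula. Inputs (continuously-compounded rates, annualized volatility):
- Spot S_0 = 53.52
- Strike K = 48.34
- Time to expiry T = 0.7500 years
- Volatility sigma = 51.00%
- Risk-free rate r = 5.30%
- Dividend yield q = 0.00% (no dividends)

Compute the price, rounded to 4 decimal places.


Answer: Price = 5.6418

Derivation:
d1 = (ln(S/K) + (r - q + 0.5*sigma^2) * T) / (sigma * sqrt(T)) = 0.54131352
d2 = d1 - sigma * sqrt(T) = 0.09964056
exp(-rT) = 0.96102967; exp(-qT) = 1.00000000
P = K * exp(-rT) * N(-d2) - S_0 * exp(-qT) * N(-d1)
N(-d1) = 0.29414575; N(-d2) = 0.46031485
P = 48.3400 * 0.96102967 * 0.46031485 - 53.5200 * 1.00000000 * 0.29414575 = 5.6418


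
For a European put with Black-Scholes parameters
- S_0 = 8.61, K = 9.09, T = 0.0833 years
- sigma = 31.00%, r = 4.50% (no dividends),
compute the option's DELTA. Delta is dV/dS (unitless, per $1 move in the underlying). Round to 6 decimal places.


d1 = -0.5197138847; d2 = -0.6091852768
phi(d1) = 0.3485443510; exp(-qT) = 1.0000000000; exp(-rT) = 0.9962585169
N(-d1) = 0.6983684960
Delta = -exp(-qT) * N(-d1) = -1.0000000000 * 0.6983684960 = -0.698368

Answer: Delta = -0.698368


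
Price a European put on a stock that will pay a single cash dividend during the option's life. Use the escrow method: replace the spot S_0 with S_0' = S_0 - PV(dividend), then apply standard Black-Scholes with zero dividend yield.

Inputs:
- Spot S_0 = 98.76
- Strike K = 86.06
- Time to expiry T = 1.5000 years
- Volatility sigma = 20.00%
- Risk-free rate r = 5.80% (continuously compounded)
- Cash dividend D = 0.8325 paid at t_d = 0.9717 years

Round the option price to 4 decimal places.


PV(D) = D * exp(-r * t_d) = 0.8325 * 0.94520013 = 0.78687911
S_0' = S_0 - PV(D) = 98.7600 - 0.78687911 = 97.97312089
d1 = (ln(S_0'/K) + (r + sigma^2/2)*T) / (sigma*sqrt(T)) = 1.00693803
d2 = d1 - sigma*sqrt(T) = 0.76198905
exp(-rT) = 0.91667710
N(-d1) = 0.15698228; N(-d2) = 0.22303327
P = K * exp(-rT) * N(-d2) - S_0' * N(-d1) = 86.0600 * 0.91667710 * 0.22303327 - 97.97312089 * 0.15698228 = 2.2149

Answer: Price = 2.2149


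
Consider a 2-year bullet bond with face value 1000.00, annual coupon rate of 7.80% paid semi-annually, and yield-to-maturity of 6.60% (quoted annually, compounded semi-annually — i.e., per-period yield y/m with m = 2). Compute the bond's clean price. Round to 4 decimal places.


Answer: Price = 1022.1435

Derivation:
Coupon per period c = face * coupon_rate / m = 39.000000
Periods per year m = 2; per-period yield y/m = 0.033000
Number of cashflows N = 4
Cashflows (t years, CF_t, discount factor 1/(1+y/m)^(m*t), PV):
  t = 0.5000: CF_t = 39.000000, DF = 0.968054, PV = 37.754114
  t = 1.0000: CF_t = 39.000000, DF = 0.937129, PV = 36.548029
  t = 1.5000: CF_t = 39.000000, DF = 0.907192, PV = 35.380474
  t = 2.0000: CF_t = 1039.000000, DF = 0.878211, PV = 912.460896
Price P = sum_t PV_t = 1022.143513


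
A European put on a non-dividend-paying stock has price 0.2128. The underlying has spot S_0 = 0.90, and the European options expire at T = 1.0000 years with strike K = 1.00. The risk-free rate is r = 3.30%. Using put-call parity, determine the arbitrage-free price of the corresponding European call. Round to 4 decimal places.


Put-call parity: C - P = S_0 * exp(-qT) - K * exp(-rT).
S_0 * exp(-qT) = 0.9000 * 1.00000000 = 0.90000000
K * exp(-rT) = 1.0000 * 0.96753856 = 0.96753856
C = P + S*exp(-qT) - K*exp(-rT)
C = 0.2128 + 0.90000000 - 0.96753856 = 0.1453

Answer: Call price = 0.1453


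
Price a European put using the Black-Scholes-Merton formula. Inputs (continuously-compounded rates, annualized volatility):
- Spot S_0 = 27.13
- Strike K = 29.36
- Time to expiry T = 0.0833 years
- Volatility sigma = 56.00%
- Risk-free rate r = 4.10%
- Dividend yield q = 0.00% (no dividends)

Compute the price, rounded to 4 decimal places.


d1 = (ln(S/K) + (r - q + 0.5*sigma^2) * T) / (sigma * sqrt(T)) = -0.38679691
d2 = d1 - sigma * sqrt(T) = -0.54842265
exp(-rT) = 0.99659053; exp(-qT) = 1.00000000
P = K * exp(-rT) * N(-d2) - S_0 * exp(-qT) * N(-d1)
N(-d1) = 0.65054672; N(-d2) = 0.70829914
P = 29.3600 * 0.99659053 * 0.70829914 - 27.1300 * 1.00000000 * 0.65054672 = 3.0754

Answer: Price = 3.0754


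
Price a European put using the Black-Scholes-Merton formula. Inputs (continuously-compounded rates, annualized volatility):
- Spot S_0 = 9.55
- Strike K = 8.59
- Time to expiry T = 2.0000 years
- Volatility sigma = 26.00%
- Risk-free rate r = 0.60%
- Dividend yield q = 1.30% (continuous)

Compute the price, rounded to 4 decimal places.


Answer: Price = 0.9289

Derivation:
d1 = (ln(S/K) + (r - q + 0.5*sigma^2) * T) / (sigma * sqrt(T)) = 0.43389818
d2 = d1 - sigma * sqrt(T) = 0.06620265
exp(-rT) = 0.98807171; exp(-qT) = 0.97433509
P = K * exp(-rT) * N(-d2) - S_0 * exp(-qT) * N(-d1)
N(-d1) = 0.33218119; N(-d2) = 0.47360824
P = 8.5900 * 0.98807171 * 0.47360824 - 9.5500 * 0.97433509 * 0.33218119 = 0.9289


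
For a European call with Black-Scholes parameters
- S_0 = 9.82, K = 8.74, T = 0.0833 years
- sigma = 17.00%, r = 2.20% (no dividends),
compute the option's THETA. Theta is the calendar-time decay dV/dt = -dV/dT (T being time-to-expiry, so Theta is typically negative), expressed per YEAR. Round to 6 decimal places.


d1 = 2.4365091736; d2 = 2.3874442167
phi(d1) = 0.0205021195; exp(-qT) = 1.0000000000; exp(-rT) = 0.9981690782
Theta = -S*exp(-qT)*phi(d1)*sigma/(2*sqrt(T)) - r*K*exp(-rT)*N(d2) + q*S*exp(-qT)*N(d1)
N(d1) = 0.9925851034; N(d2) = 0.9915170113; sqrt(T) = 0.2886173938
Term 1 = -9.8200 * 1.0000000000 * 0.0205021195 * 0.1700 / (2 * 0.2886173938) = -0.0592934435
Term 2 = -0.0220 * 8.7400 * 0.9981690782 * 0.9915170113 = -0.1902998277
Term 3 = 0 (no dividend yield, q = 0)
Theta = -0.0592934435 + (-0.1902998277) + (0.0000000000) = -0.249593

Answer: Theta = -0.249593


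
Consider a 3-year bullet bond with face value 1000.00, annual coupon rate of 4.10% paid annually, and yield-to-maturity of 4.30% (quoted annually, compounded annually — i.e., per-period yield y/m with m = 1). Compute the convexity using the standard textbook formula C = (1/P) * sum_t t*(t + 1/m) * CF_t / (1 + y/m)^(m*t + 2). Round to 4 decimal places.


Answer: Convexity = 10.4586

Derivation:
Coupon per period c = face * coupon_rate / m = 41.000000
Periods per year m = 1; per-period yield y/m = 0.043000
Number of cashflows N = 3
Cashflows (t years, CF_t, discount factor 1/(1+y/m)^(m*t), PV):
  t = 1.0000: CF_t = 41.000000, DF = 0.958773, PV = 39.309684
  t = 2.0000: CF_t = 41.000000, DF = 0.919245, PV = 37.689054
  t = 3.0000: CF_t = 1041.000000, DF = 0.881347, PV = 917.482532
Price P = sum_t PV_t = 994.481269
Convexity numerator sum_t t*(t + 1/m) * CF_t / (1+y/m)^(m*t + 2):
  t = 1.0000: term = 72.270478
  t = 2.0000: term = 207.872899
  t = 3.0000: term = 10120.697246
Convexity = (1/P) * sum = 10400.840623 / 994.481269 = 10.458559


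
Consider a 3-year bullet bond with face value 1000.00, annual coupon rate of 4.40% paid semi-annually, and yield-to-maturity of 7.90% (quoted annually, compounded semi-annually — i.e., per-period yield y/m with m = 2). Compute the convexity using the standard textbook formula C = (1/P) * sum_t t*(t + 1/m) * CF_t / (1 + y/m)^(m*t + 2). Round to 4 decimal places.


Coupon per period c = face * coupon_rate / m = 22.000000
Periods per year m = 2; per-period yield y/m = 0.039500
Number of cashflows N = 6
Cashflows (t years, CF_t, discount factor 1/(1+y/m)^(m*t), PV):
  t = 0.5000: CF_t = 22.000000, DF = 0.962001, PV = 21.164021
  t = 1.0000: CF_t = 22.000000, DF = 0.925446, PV = 20.359809
  t = 1.5000: CF_t = 22.000000, DF = 0.890280, PV = 19.586156
  t = 2.0000: CF_t = 22.000000, DF = 0.856450, PV = 18.841901
  t = 2.5000: CF_t = 22.000000, DF = 0.823906, PV = 18.125926
  t = 3.0000: CF_t = 1022.000000, DF = 0.792598, PV = 810.035279
Price P = sum_t PV_t = 908.113091
Convexity numerator sum_t t*(t + 1/m) * CF_t / (1+y/m)^(m*t + 2):
  t = 0.5000: term = 9.793078
  t = 1.0000: term = 28.262851
  t = 1.5000: term = 54.377779
  t = 2.0000: term = 87.185793
  t = 2.5000: term = 125.809225
  t = 3.0000: term = 7871.259773
Convexity = (1/P) * sum = 8176.688499 / 908.113091 = 9.004042

Answer: Convexity = 9.0040


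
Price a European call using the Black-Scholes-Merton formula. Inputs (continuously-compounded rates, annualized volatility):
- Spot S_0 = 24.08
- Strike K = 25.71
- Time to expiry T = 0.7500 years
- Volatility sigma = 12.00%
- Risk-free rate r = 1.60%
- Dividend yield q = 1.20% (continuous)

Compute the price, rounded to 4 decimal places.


d1 = (ln(S/K) + (r - q + 0.5*sigma^2) * T) / (sigma * sqrt(T)) = -0.54942962
d2 = d1 - sigma * sqrt(T) = -0.65335267
exp(-rT) = 0.98807171; exp(-qT) = 0.99104038
C = S_0 * exp(-qT) * N(d1) - K * exp(-rT) * N(d2)
N(d1) = 0.29135533; N(d2) = 0.25676447
C = 24.0800 * 0.99104038 * 0.29135533 - 25.7100 * 0.98807171 * 0.25676447 = 0.4303

Answer: Price = 0.4303


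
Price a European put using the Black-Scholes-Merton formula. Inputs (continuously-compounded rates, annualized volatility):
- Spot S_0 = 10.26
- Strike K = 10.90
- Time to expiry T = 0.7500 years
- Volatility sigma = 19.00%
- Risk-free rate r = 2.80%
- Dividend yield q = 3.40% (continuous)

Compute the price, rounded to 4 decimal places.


d1 = (ln(S/K) + (r - q + 0.5*sigma^2) * T) / (sigma * sqrt(T)) = -0.31281718
d2 = d1 - sigma * sqrt(T) = -0.47736201
exp(-rT) = 0.97921896; exp(-qT) = 0.97482238
P = K * exp(-rT) * N(-d2) - S_0 * exp(-qT) * N(-d1)
N(-d1) = 0.62279022; N(-d2) = 0.68344782
P = 10.9000 * 0.97921896 * 0.68344782 - 10.2600 * 0.97482238 * 0.62279022 = 1.0658

Answer: Price = 1.0658


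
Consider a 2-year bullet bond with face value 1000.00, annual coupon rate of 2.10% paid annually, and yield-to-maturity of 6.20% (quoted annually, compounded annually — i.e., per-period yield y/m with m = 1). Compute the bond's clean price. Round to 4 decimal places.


Coupon per period c = face * coupon_rate / m = 21.000000
Periods per year m = 1; per-period yield y/m = 0.062000
Number of cashflows N = 2
Cashflows (t years, CF_t, discount factor 1/(1+y/m)^(m*t), PV):
  t = 1.0000: CF_t = 21.000000, DF = 0.941620, PV = 19.774011
  t = 2.0000: CF_t = 1021.000000, DF = 0.886647, PV = 905.267040
Price P = sum_t PV_t = 925.041052

Answer: Price = 925.0411


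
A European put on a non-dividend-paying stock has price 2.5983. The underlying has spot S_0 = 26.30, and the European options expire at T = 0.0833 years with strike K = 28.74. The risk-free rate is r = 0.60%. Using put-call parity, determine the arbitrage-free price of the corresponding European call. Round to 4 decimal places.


Answer: Call price = 0.1727

Derivation:
Put-call parity: C - P = S_0 * exp(-qT) - K * exp(-rT).
S_0 * exp(-qT) = 26.3000 * 1.00000000 = 26.30000000
K * exp(-rT) = 28.7400 * 0.99950032 = 28.72563934
C = P + S*exp(-qT) - K*exp(-rT)
C = 2.5983 + 26.30000000 - 28.72563934 = 0.1727


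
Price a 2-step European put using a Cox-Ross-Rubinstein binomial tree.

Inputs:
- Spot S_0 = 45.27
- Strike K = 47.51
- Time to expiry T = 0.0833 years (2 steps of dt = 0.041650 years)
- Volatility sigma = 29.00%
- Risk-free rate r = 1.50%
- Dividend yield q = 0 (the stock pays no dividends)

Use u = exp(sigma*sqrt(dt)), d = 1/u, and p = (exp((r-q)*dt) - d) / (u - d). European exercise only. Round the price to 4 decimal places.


Answer: Price = V(0,0) = 3.0093

Derivation:
dt = T/N = 0.041650
u = exp(sigma*sqrt(dt)) = 1.060971; d = 1/u = 0.942533
p = (exp((r-q)*dt) - d) / (u - d) = 0.490485
Discount per step: exp(-r*dt) = 0.999375
Stock lattice S(k, i) with i counting down-moves:
  k=0: S(0,0) = 45.2700
  k=1: S(1,0) = 48.0301; S(1,1) = 42.6685
  k=2: S(2,0) = 50.9586; S(2,1) = 45.2700; S(2,2) = 40.2165
Terminal payoffs V(N, i) = max(K - S_T, 0):
  V(2,0) = 0.000000; V(2,1) = 2.240000; V(2,2) = 7.293545
Backward induction: V(k, i) = exp(-r*dt) * [p * V(k+1, i) + (1-p) * V(k+1, i+1)].
  V(1,0) = exp(-r*dt) * [p*0.000000 + (1-p)*2.240000] = 1.140601
  V(1,1) = exp(-r*dt) * [p*2.240000 + (1-p)*7.293545] = 4.811851
  V(0,0) = exp(-r*dt) * [p*1.140601 + (1-p)*4.811851] = 3.009278


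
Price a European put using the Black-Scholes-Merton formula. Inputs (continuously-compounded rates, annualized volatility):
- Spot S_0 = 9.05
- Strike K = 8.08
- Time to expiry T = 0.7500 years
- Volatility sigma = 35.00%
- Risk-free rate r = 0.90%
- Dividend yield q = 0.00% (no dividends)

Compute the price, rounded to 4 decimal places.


d1 = (ln(S/K) + (r - q + 0.5*sigma^2) * T) / (sigma * sqrt(T)) = 0.54785719
d2 = d1 - sigma * sqrt(T) = 0.24474830
exp(-rT) = 0.99327273; exp(-qT) = 1.00000000
P = K * exp(-rT) * N(-d2) - S_0 * exp(-qT) * N(-d1)
N(-d1) = 0.29189498; N(-d2) = 0.40332566
P = 8.0800 * 0.99327273 * 0.40332566 - 9.0500 * 1.00000000 * 0.29189498 = 0.5953

Answer: Price = 0.5953


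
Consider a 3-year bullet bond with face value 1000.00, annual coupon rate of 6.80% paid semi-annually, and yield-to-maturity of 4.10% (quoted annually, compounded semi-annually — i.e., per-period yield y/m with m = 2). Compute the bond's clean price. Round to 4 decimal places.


Coupon per period c = face * coupon_rate / m = 34.000000
Periods per year m = 2; per-period yield y/m = 0.020500
Number of cashflows N = 6
Cashflows (t years, CF_t, discount factor 1/(1+y/m)^(m*t), PV):
  t = 0.5000: CF_t = 34.000000, DF = 0.979912, PV = 33.317001
  t = 1.0000: CF_t = 34.000000, DF = 0.960227, PV = 32.647723
  t = 1.5000: CF_t = 34.000000, DF = 0.940938, PV = 31.991889
  t = 2.0000: CF_t = 34.000000, DF = 0.922036, PV = 31.349230
  t = 2.5000: CF_t = 34.000000, DF = 0.903514, PV = 30.719481
  t = 3.0000: CF_t = 1034.000000, DF = 0.885364, PV = 915.466559
Price P = sum_t PV_t = 1075.491884

Answer: Price = 1075.4919


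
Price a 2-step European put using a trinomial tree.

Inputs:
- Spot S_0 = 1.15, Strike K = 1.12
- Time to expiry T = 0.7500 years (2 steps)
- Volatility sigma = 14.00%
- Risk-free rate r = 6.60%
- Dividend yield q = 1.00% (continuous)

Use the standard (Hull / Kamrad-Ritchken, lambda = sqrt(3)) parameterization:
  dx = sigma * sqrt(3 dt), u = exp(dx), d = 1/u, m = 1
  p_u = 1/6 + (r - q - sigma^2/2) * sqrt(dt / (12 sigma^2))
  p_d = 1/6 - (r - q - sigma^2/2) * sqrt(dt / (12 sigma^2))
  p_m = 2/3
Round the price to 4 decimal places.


Answer: Price = V(0,0) = 0.0207

Derivation:
dt = T/N = 0.375000; dx = sigma*sqrt(3*dt) = 0.148492
u = exp(dx) = 1.160084; d = 1/u = 0.862007
p_u = 0.225003, p_m = 0.666667, p_d = 0.108330
Discount per step: exp(-r*dt) = 0.975554
Stock lattice S(k, j) with j the centered position index:
  k=0: S(0,+0) = 1.1500
  k=1: S(1,-1) = 0.9913; S(1,+0) = 1.1500; S(1,+1) = 1.3341
  k=2: S(2,-2) = 0.8545; S(2,-1) = 0.9913; S(2,+0) = 1.1500; S(2,+1) = 1.3341; S(2,+2) = 1.5477
Terminal payoffs V(N, j) = max(K - S_T, 0):
  V(2,-2) = 0.265486; V(2,-1) = 0.128692; V(2,+0) = 0.000000; V(2,+1) = 0.000000; V(2,+2) = 0.000000
Backward induction: V(k, j) = exp(-r*dt) * [p_u * V(k+1, j+1) + p_m * V(k+1, j) + p_d * V(k+1, j-1)]
  V(1,-1) = exp(-r*dt) * [p_u*0.000000 + p_m*0.128692 + p_d*0.265486] = 0.111755
  V(1,+0) = exp(-r*dt) * [p_u*0.000000 + p_m*0.000000 + p_d*0.128692] = 0.013600
  V(1,+1) = exp(-r*dt) * [p_u*0.000000 + p_m*0.000000 + p_d*0.000000] = 0.000000
  V(0,+0) = exp(-r*dt) * [p_u*0.000000 + p_m*0.013600 + p_d*0.111755] = 0.020656


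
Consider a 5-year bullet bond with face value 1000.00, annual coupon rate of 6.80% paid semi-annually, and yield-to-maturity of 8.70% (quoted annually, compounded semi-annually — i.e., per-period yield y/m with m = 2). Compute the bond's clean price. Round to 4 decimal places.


Answer: Price = 924.2717

Derivation:
Coupon per period c = face * coupon_rate / m = 34.000000
Periods per year m = 2; per-period yield y/m = 0.043500
Number of cashflows N = 10
Cashflows (t years, CF_t, discount factor 1/(1+y/m)^(m*t), PV):
  t = 0.5000: CF_t = 34.000000, DF = 0.958313, PV = 32.582655
  t = 1.0000: CF_t = 34.000000, DF = 0.918365, PV = 31.224393
  t = 1.5000: CF_t = 34.000000, DF = 0.880081, PV = 29.922754
  t = 2.0000: CF_t = 34.000000, DF = 0.843393, PV = 28.675375
  t = 2.5000: CF_t = 34.000000, DF = 0.808235, PV = 27.479995
  t = 3.0000: CF_t = 34.000000, DF = 0.774543, PV = 26.334447
  t = 3.5000: CF_t = 34.000000, DF = 0.742254, PV = 25.236652
  t = 4.0000: CF_t = 34.000000, DF = 0.711312, PV = 24.184621
  t = 4.5000: CF_t = 34.000000, DF = 0.681660, PV = 23.176446
  t = 5.0000: CF_t = 1034.000000, DF = 0.653244, PV = 675.454353
Price P = sum_t PV_t = 924.271690
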